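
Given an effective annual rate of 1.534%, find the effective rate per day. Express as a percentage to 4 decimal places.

0.0042%

The per-day rate i satisfies (1 + i)^365 = 1 + 0.01534.
i = 1.01534^(1/365) − 1 = 0.0000417 = 0.0042%.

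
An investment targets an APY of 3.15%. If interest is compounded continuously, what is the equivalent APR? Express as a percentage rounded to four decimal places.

Continuous: nominal r satisfies e^r − 1 = 0.0315.
r = ln(1 + 0.0315) = ln(1.0315) = 0.031014 = 3.1014%.

3.1014%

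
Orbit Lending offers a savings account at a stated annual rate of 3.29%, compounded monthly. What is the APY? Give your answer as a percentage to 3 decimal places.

EAR = (1 + 0.0329/12)^12 − 1.
= (1 + 0.002742)^12 − 1 = 1.033401 − 1 = 3.340%.

3.340%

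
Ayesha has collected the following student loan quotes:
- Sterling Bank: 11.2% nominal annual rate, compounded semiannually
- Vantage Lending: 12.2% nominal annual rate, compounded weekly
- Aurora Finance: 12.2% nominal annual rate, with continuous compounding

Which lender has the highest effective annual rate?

Sterling Bank: (1 + 0.112/2)^2 − 1 = 11.514%
Vantage Lending: (1 + 0.122/52)^52 − 1 = 12.959%
Aurora Finance: e^0.122 − 1 = 12.975%
The highest effective annual rate is Aurora Finance at 12.975%.

Aurora Finance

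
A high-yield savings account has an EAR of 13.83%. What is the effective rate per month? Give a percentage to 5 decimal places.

The per-month rate i satisfies (1 + i)^12 = 1 + 0.1383.
i = 1.1383^(1/12) − 1 = 0.0108531 = 1.08531%.

1.08531%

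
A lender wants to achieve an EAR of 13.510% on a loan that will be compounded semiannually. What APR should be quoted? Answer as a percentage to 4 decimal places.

(1 + r/2)^2 − 1 = 0.13510, so 1 + r/2 = 1.13510^(1/2).
r/2 = 0.065411, so r = 0.130821 = 13.0821%.

13.0821%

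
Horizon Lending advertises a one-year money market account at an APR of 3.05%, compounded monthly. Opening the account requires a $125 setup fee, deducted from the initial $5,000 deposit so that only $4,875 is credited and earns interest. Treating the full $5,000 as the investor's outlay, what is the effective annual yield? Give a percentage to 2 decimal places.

Value after one year: 4,875 × (1 + 0.0305/12)^12 = 4,875 × 1.030930 = $5,025.78.
Effective yield on the $5,000 outlay: 5,025.78 / 5,000 − 1 = 0.005157 = 0.52%.

0.52%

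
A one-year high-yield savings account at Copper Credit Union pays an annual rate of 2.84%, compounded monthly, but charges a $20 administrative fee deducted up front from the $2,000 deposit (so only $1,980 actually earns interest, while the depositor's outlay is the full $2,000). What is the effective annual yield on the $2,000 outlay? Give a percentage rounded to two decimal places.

1.85%

Value after one year: 1,980 × (1 + 0.0284/12)^12 = 1,980 × 1.028773 = $2,036.97.
Effective yield on the $2,000 outlay: 2,036.97 / 2,000 − 1 = 0.018485 = 1.85%.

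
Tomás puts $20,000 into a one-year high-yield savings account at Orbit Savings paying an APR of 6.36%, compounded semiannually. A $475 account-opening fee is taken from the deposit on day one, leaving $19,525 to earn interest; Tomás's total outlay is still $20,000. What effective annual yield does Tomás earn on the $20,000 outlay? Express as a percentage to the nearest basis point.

3.93%

Value after one year: 19,525 × (1 + 0.0636/2)^2 = 19,525 × 1.064611 = $20,786.53.
Effective yield on the $20,000 outlay: 20,786.53 / 20,000 − 1 = 0.039327 = 3.93%.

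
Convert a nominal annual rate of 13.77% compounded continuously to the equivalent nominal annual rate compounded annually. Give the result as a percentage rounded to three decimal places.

EAR under continuous compounding: e^0.1377 − 1 = 0.147631.
Compounded annually, the equivalent nominal rate is the EAR itself: 14.763%.

14.763%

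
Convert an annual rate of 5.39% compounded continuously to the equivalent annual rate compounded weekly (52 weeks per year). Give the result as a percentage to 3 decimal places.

EAR under continuous compounding: e^0.0539 − 1 = 0.055379.
Solve (1 + r/52)^52 = 1.055379: r/52 = 1.055379^(1/52) − 1 = 0.001037, so r = 0.053928 = 5.393%.

5.393%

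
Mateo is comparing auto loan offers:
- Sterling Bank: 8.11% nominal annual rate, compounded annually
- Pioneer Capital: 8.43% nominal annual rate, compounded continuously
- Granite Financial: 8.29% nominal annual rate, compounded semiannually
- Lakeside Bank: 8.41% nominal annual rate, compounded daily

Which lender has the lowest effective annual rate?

Sterling Bank: compounded annually, EAR = 8.110%
Pioneer Capital: e^0.0843 − 1 = 8.796%
Granite Financial: (1 + 0.0829/2)^2 − 1 = 8.462%
Lakeside Bank: (1 + 0.0841/365)^365 − 1 = 8.773%
The lowest effective annual rate is Sterling Bank at 8.110%.

Sterling Bank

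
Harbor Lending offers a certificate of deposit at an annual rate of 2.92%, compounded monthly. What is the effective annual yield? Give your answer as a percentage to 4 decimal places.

EAR = (1 + 0.0292/12)^12 − 1.
= 1.029594 − 1 = 2.9594%.

2.9594%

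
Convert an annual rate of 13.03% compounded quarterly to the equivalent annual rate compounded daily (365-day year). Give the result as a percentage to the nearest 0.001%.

EAR = (1 + 0.1303/4)^4 − 1 = 0.136806.
Solve (1 + r/365)^365 = 1.136806: r/365 = 1.136806^(1/365) − 1 = 0.000351, so r = 0.128245 = 12.825%.

12.825%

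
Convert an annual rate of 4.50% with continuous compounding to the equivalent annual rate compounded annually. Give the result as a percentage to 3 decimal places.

EAR under continuous compounding: e^0.0450 − 1 = 0.046028.
Compounded annually, the equivalent nominal rate is the EAR itself: 4.603%.

4.603%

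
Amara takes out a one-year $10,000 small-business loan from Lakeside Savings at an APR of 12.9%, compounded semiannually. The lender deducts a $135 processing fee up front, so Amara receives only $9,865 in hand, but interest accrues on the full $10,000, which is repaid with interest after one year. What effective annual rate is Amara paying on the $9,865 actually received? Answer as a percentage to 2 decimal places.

Amount owed after one year: 10,000 × (1 + 0.129/2)^2 = 10,000 × 1.133160 = $11,331.60.
Effective rate on net proceeds: 11,331.60 / 9,865 − 1 = 0.148667 = 14.87%.

14.87%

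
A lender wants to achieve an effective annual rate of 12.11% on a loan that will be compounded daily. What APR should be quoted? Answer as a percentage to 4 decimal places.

11.4328%

(1 + r/365)^365 − 1 = 0.1211, so 1 + r/365 = 1.1211^(1/365).
r/365 = 0.000313, so r = 0.114328 = 11.4328%.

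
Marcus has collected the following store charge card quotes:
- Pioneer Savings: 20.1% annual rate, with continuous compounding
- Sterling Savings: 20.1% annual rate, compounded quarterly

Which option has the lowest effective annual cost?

Sterling Savings

Pioneer Savings: e^0.201 − 1 = 22.262%
Sterling Savings: (1 + 0.201/4)^4 − 1 = 21.666%
The lowest effective annual rate is Sterling Savings at 21.666%.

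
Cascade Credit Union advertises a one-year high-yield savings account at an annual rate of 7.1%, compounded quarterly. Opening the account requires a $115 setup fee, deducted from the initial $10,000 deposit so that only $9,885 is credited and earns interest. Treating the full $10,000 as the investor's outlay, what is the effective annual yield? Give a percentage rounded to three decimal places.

Value after one year: 9,885 × (1 + 0.071/4)^4 = 9,885 × 1.072913 = $10,605.74.
Effective yield on the $10,000 outlay: 10,605.74 / 10,000 − 1 = 0.060574 = 6.057%.

6.057%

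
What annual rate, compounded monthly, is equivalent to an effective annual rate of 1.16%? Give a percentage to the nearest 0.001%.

1.154%

(1 + r/12)^12 − 1 = 0.0116, so 1 + r/12 = 1.0116^(1/12).
r/12 = 0.000962, so r = 0.011539 = 1.154%.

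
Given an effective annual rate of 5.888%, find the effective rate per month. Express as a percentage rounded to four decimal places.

0.4779%

The per-month rate i satisfies (1 + i)^12 = 1 + 0.05888.
i = 1.05888^(1/12) − 1 = 0.0047790 = 0.4779%.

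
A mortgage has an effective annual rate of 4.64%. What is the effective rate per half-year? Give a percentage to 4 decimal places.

The per-half-year rate i satisfies (1 + i)^2 = 1 + 0.0464.
i = 1.0464^(1/2) − 1 = 0.0229369 = 2.2937%.

2.2937%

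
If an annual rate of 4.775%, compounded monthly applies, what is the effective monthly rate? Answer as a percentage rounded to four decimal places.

With a nominal annual rate compounded monthly, the periodic rate is the nominal rate divided by 12.
i = 0.04775 / 12 = 0.0039792 = 0.3979%.

0.3979%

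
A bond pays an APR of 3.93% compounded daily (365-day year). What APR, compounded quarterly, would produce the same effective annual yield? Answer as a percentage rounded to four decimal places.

EAR = (1 + 0.0393/365)^365 − 1 = 0.040080.
Solve (1 + r/4)^4 = 1.040080: r/4 = 1.040080^(1/4) − 1 = 0.009873, so r = 0.039492 = 3.9492%.

3.9492%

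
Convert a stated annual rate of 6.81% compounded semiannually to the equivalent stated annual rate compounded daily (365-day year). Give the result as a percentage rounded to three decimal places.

EAR = (1 + 0.0681/2)^2 − 1 = 0.069259.
Solve (1 + r/365)^365 = 1.069259: r/365 = 1.069259^(1/365) − 1 = 0.000183, so r = 0.066972 = 6.697%.

6.697%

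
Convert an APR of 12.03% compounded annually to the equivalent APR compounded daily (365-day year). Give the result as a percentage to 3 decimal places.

11.361%

Compounded annually, EAR = nominal = 0.120300.
Solve (1 + r/365)^365 = 1.120300: r/365 = 1.120300^(1/365) − 1 = 0.000311, so r = 0.113614 = 11.361%.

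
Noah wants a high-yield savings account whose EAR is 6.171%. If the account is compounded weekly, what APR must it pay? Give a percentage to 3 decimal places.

5.992%

(1 + r/52)^52 − 1 = 0.06171, so 1 + r/52 = 1.06171^(1/52).
r/52 = 0.001152, so r = 0.059915 = 5.992%.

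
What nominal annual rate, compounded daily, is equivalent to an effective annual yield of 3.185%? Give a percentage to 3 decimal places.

(1 + r/365)^365 − 1 = 0.03185, so 1 + r/365 = 1.03185^(1/365).
r/365 = 0.000086, so r = 0.031355 = 3.135%.

3.135%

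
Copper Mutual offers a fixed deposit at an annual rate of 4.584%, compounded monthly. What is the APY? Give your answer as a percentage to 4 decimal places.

4.6815%

EAR = (1 + 0.04584/12)^12 − 1.
= (1 + 0.003820)^12 − 1 = 1.046815 − 1 = 4.6815%.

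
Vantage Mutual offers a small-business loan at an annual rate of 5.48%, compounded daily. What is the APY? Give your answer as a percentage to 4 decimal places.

EAR = (1 + 0.0548/365)^365 − 1.
= 1.056325 − 1 = 5.6325%.

5.6325%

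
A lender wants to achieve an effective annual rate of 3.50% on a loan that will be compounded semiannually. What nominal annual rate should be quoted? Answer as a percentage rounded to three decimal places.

3.470%

(1 + r/2)^2 − 1 = 0.0350, so 1 + r/2 = 1.0350^(1/2).
r/2 = 0.017349, so r = 0.034699 = 3.470%.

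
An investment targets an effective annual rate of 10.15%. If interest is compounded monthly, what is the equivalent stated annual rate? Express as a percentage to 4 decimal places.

9.7063%

(1 + r/12)^12 − 1 = 0.1015, so 1 + r/12 = 1.1015^(1/12).
r/12 = 0.008089, so r = 0.097063 = 9.7063%.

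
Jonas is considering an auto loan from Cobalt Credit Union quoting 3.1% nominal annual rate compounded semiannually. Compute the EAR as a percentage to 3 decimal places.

3.124%

EAR = (1 + 0.031/2)^2 − 1.
= (1 + 0.015500)^2 − 1 = 1.031240 − 1 = 3.124%.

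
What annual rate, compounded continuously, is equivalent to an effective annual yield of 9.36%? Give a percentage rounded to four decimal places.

Continuous: nominal r satisfies e^r − 1 = 0.0936.
r = ln(1 + 0.0936) = ln(1.0936) = 0.089475 = 8.9475%.

8.9475%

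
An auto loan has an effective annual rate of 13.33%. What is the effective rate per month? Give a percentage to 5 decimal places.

1.04824%

The per-month rate i satisfies (1 + i)^12 = 1 + 0.1333.
i = 1.1333^(1/12) − 1 = 0.0104824 = 1.04824%.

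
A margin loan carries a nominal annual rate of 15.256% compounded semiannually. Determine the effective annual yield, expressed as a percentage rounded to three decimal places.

EAR = (1 + 0.15256/2)^2 − 1.
= (1 + 0.076280)^2 − 1 = 1.158379 − 1 = 15.838%.

15.838%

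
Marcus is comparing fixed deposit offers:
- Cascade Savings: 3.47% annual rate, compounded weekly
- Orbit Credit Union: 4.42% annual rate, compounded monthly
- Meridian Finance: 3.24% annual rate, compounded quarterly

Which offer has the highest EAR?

Orbit Credit Union

Cascade Savings: (1 + 0.0347/52)^52 − 1 = 3.530%
Orbit Credit Union: (1 + 0.0442/12)^12 − 1 = 4.511%
Meridian Finance: (1 + 0.0324/4)^4 − 1 = 3.280%
The highest effective annual rate is Orbit Credit Union at 4.511%.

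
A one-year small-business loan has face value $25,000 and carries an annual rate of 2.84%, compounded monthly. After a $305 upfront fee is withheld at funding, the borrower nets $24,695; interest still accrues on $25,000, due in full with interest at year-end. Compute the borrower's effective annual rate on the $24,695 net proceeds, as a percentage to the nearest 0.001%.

4.148%

Amount owed after one year: 25,000 × (1 + 0.0284/12)^12 = 25,000 × 1.028773 = $25,719.32.
Effective rate on net proceeds: 25,719.32 / 24,695 − 1 = 0.041479 = 4.148%.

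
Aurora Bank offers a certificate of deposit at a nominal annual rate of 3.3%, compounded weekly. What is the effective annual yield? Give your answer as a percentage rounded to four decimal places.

3.3540%

EAR = (1 + 0.033/52)^52 − 1.
= (1 + 0.000635)^52 − 1 = 1.033540 − 1 = 3.3540%.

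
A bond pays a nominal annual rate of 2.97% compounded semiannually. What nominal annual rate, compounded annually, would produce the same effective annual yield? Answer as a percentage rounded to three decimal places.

2.992%

EAR = (1 + 0.0297/2)^2 − 1 = 0.029921.
Compounded annually, the equivalent nominal rate is the EAR itself: 2.992%.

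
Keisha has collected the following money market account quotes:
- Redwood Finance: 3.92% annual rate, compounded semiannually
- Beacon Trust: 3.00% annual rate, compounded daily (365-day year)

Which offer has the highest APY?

Redwood Finance: (1 + 0.0392/2)^2 − 1 = 3.958%
Beacon Trust: (1 + 0.0300/365)^365 − 1 = 3.045%
The highest effective annual rate is Redwood Finance at 3.958%.

Redwood Finance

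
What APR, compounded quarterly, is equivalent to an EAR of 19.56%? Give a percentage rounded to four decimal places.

18.2698%

(1 + r/4)^4 − 1 = 0.1956, so 1 + r/4 = 1.1956^(1/4).
r/4 = 0.045674, so r = 0.182698 = 18.2698%.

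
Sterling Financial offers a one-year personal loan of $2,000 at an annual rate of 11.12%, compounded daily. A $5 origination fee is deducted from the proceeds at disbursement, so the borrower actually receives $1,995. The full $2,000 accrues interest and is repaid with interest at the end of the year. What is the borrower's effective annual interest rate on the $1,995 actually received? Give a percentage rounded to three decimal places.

12.040%

Amount owed after one year: 2,000 × (1 + 0.1112/365)^365 = 2,000 × 1.117599 = $2,235.20.
Effective rate on net proceeds: 2,235.20 / 1,995 − 1 = 0.120400 = 12.040%.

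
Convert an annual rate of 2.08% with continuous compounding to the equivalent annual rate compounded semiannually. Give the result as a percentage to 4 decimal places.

EAR under continuous compounding: e^0.0208 − 1 = 0.021018.
Solve (1 + r/2)^2 = 1.021018: r/2 = 1.021018^(1/2) − 1 = 0.010454, so r = 0.020909 = 2.0909%.

2.0909%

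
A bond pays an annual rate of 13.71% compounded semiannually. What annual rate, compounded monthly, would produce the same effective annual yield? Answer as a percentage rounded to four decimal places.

13.3341%

EAR = (1 + 0.1371/2)^2 − 1 = 0.141799.
Solve (1 + r/12)^12 = 1.141799: r/12 = 1.141799^(1/12) − 1 = 0.011112, so r = 0.133341 = 13.3341%.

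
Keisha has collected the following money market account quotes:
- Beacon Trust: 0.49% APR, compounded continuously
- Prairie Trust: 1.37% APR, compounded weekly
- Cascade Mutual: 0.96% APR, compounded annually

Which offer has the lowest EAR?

Beacon Trust: e^0.0049 − 1 = 0.491%
Prairie Trust: (1 + 0.0137/52)^52 − 1 = 1.379%
Cascade Mutual: compounded annually, EAR = 0.960%
The lowest effective annual rate is Beacon Trust at 0.491%.

Beacon Trust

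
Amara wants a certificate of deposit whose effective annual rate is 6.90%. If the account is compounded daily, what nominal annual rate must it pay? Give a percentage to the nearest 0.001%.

6.673%

(1 + r/365)^365 − 1 = 0.0690, so 1 + r/365 = 1.0690^(1/365).
r/365 = 0.000183, so r = 0.066730 = 6.673%.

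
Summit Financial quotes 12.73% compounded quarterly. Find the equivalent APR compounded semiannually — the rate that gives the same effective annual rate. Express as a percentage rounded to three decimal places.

12.933%

EAR = (1 + 0.1273/4)^4 − 1 = 0.133507.
Solve (1 + r/2)^2 = 1.133507: r/2 = 1.133507^(1/2) − 1 = 0.064663, so r = 0.129326 = 12.933%.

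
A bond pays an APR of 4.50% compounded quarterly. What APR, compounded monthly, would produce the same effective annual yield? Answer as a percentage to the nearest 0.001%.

EAR = (1 + 0.0450/4)^4 − 1 = 0.045765.
Solve (1 + r/12)^12 = 1.045765: r/12 = 1.045765^(1/12) − 1 = 0.003736, so r = 0.044832 = 4.483%.

4.483%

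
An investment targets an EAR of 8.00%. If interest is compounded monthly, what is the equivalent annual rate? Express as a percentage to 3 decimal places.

(1 + r/12)^12 − 1 = 0.0800, so 1 + r/12 = 1.0800^(1/12).
r/12 = 0.006434, so r = 0.077208 = 7.721%.

7.721%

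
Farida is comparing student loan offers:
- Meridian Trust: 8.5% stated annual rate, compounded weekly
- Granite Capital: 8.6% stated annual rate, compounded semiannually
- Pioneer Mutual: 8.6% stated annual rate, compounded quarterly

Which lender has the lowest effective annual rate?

Meridian Trust: (1 + 0.085/52)^52 − 1 = 8.864%
Granite Capital: (1 + 0.086/2)^2 − 1 = 8.785%
Pioneer Mutual: (1 + 0.086/4)^4 − 1 = 8.881%
The lowest effective annual rate is Granite Capital at 8.785%.

Granite Capital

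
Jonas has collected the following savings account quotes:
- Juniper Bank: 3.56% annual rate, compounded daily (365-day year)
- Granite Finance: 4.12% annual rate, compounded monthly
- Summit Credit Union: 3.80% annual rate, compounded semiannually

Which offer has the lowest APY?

Juniper Bank: (1 + 0.0356/365)^365 − 1 = 3.624%
Granite Finance: (1 + 0.0412/12)^12 − 1 = 4.199%
Summit Credit Union: (1 + 0.0380/2)^2 − 1 = 3.836%
The lowest effective annual rate is Juniper Bank at 3.624%.

Juniper Bank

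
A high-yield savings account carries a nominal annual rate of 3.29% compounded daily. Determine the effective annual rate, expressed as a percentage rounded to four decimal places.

3.3446%

EAR = (1 + 0.0329/365)^365 − 1.
= (1 + 0.000090)^365 − 1 = 1.033446 − 1 = 3.3446%.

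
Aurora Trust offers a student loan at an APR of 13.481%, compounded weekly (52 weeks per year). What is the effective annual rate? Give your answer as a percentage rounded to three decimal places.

EAR = (1 + 0.13481/52)^52 − 1.
= (1 + 0.002592)^52 − 1 = 1.144120 − 1 = 14.412%.

14.412%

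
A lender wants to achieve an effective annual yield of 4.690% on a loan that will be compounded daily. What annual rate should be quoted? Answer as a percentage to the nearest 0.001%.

(1 + r/365)^365 − 1 = 0.04690, so 1 + r/365 = 1.04690^(1/365).
r/365 = 0.000126, so r = 0.045836 = 4.584%.

4.584%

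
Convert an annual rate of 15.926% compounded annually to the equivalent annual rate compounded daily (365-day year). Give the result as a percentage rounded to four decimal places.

14.7812%

Compounded annually, EAR = nominal = 0.159260.
Solve (1 + r/365)^365 = 1.159260: r/365 = 1.159260^(1/365) − 1 = 0.000405, so r = 0.147812 = 14.7812%.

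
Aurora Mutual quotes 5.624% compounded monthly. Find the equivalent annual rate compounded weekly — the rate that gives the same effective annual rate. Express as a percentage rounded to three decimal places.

EAR = (1 + 0.05624/12)^12 − 1 = 0.057713.
Solve (1 + r/52)^52 = 1.057713: r/52 = 1.057713^(1/52) − 1 = 0.001080, so r = 0.056139 = 5.614%.

5.614%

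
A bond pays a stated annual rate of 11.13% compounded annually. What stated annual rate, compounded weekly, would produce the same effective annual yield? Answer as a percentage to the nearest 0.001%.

Compounded annually, EAR = nominal = 0.111300.
Solve (1 + r/52)^52 = 1.111300: r/52 = 1.111300^(1/52) − 1 = 0.002031, so r = 0.105638 = 10.564%.

10.564%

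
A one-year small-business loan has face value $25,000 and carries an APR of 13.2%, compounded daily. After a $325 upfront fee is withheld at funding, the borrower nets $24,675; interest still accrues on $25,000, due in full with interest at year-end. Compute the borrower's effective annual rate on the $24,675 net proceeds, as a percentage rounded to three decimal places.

15.611%

Amount owed after one year: 25,000 × (1 + 0.132/365)^365 = 25,000 × 1.141081 = $28,527.03.
Effective rate on net proceeds: 28,527.03 / 24,675 − 1 = 0.156111 = 15.611%.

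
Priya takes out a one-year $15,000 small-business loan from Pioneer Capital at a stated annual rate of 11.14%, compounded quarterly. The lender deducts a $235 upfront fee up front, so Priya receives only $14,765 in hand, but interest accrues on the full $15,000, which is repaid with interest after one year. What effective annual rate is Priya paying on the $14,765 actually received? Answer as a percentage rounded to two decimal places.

Amount owed after one year: 15,000 × (1 + 0.1114/4)^4 = 15,000 × 1.116141 = $16,742.11.
Effective rate on net proceeds: 16,742.11 / 14,765 − 1 = 0.133905 = 13.39%.

13.39%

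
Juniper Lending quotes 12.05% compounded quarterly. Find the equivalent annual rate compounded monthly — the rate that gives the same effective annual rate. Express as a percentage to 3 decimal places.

EAR = (1 + 0.1205/4)^4 − 1 = 0.126055.
Solve (1 + r/12)^12 = 1.126055: r/12 = 1.126055^(1/12) − 1 = 0.009942, so r = 0.119310 = 11.931%.

11.931%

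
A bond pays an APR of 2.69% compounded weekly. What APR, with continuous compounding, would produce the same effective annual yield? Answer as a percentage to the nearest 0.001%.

EAR = (1 + 0.0269/52)^52 − 1 = 0.027258.
Equivalent continuous rate: r = ln(1 + 0.027258) = 0.026893 = 2.689%.

2.689%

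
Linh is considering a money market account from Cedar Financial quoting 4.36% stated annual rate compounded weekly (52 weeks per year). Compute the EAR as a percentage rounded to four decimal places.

4.4545%

EAR = (1 + 0.0436/52)^52 − 1.
= (1 + 0.000838)^52 − 1 = 1.044545 − 1 = 4.4545%.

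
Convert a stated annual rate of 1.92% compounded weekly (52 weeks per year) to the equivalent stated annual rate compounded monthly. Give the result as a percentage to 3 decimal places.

EAR = (1 + 0.0192/52)^52 − 1 = 0.019382.
Solve (1 + r/12)^12 = 1.019382: r/12 = 1.019382^(1/12) − 1 = 0.001601, so r = 0.019212 = 1.921%.

1.921%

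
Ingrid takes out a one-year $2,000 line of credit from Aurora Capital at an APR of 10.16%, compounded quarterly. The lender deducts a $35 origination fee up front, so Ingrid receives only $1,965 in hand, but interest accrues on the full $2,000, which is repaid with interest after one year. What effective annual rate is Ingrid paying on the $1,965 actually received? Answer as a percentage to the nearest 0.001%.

12.523%

Amount owed after one year: 2,000 × (1 + 0.1016/4)^4 = 2,000 × 1.105537 = $2,211.07.
Effective rate on net proceeds: 2,211.07 / 1,965 − 1 = 0.125228 = 12.523%.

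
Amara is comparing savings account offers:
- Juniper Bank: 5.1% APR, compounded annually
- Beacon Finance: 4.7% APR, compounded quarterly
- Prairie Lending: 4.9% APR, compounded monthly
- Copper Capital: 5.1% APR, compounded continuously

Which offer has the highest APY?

Juniper Bank: compounded annually, EAR = 5.100%
Beacon Finance: (1 + 0.047/4)^4 − 1 = 4.783%
Prairie Lending: (1 + 0.049/12)^12 − 1 = 5.012%
Copper Capital: e^0.051 − 1 = 5.232%
The highest effective annual rate is Copper Capital at 5.232%.

Copper Capital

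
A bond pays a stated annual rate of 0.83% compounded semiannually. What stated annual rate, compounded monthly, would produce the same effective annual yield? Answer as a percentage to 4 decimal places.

EAR = (1 + 0.0083/2)^2 − 1 = 0.008317.
Solve (1 + r/12)^12 = 1.008317: r/12 = 1.008317^(1/12) − 1 = 0.000690, so r = 0.008286 = 0.8286%.

0.8286%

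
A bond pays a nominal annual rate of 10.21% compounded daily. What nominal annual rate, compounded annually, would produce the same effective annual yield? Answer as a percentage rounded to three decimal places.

EAR = (1 + 0.1021/365)^365 − 1 = 0.107478.
Compounded annually, the equivalent nominal rate is the EAR itself: 10.748%.

10.748%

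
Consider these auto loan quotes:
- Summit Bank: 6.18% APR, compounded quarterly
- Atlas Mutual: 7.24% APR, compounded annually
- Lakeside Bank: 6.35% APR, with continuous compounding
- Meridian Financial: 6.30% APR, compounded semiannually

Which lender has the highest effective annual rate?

Summit Bank: (1 + 0.0618/4)^4 − 1 = 6.325%
Atlas Mutual: compounded annually, EAR = 7.240%
Lakeside Bank: e^0.0635 − 1 = 6.556%
Meridian Financial: (1 + 0.0630/2)^2 − 1 = 6.399%
The highest effective annual rate is Atlas Mutual at 7.240%.

Atlas Mutual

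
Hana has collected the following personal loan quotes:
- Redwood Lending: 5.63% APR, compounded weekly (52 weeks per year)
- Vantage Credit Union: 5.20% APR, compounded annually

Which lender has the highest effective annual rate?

Redwood Lending

Redwood Lending: (1 + 0.0563/52)^52 − 1 = 5.788%
Vantage Credit Union: compounded annually, EAR = 5.200%
The highest effective annual rate is Redwood Lending at 5.788%.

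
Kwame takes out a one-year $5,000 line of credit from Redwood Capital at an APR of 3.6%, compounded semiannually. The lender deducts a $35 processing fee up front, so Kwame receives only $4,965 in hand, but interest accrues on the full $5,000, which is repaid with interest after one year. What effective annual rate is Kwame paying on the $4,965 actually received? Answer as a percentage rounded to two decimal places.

4.36%

Amount owed after one year: 5,000 × (1 + 0.036/2)^2 = 5,000 × 1.036324 = $5,181.62.
Effective rate on net proceeds: 5,181.62 / 4,965 − 1 = 0.043629 = 4.36%.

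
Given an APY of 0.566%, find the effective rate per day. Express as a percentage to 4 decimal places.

The per-day rate i satisfies (1 + i)^365 = 1 + 0.00566.
i = 1.00566^(1/365) − 1 = 0.0000155 = 0.0015%.

0.0015%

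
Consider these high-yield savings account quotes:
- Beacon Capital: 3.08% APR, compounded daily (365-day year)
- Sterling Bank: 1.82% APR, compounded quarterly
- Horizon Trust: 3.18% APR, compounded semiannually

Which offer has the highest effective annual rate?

Beacon Capital: (1 + 0.0308/365)^365 − 1 = 3.128%
Sterling Bank: (1 + 0.0182/4)^4 − 1 = 1.832%
Horizon Trust: (1 + 0.0318/2)^2 − 1 = 3.205%
The highest effective annual rate is Horizon Trust at 3.205%.

Horizon Trust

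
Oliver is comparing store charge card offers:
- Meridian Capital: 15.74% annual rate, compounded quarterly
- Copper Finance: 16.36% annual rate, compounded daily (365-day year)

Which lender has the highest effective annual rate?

Copper Finance

Meridian Capital: (1 + 0.1574/4)^4 − 1 = 16.694%
Copper Finance: (1 + 0.1636/365)^365 − 1 = 17.770%
The highest effective annual rate is Copper Finance at 17.770%.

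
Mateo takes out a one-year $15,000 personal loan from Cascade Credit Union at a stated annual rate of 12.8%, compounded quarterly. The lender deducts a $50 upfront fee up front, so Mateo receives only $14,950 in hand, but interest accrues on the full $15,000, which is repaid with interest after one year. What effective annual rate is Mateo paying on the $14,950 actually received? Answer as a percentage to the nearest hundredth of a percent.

Amount owed after one year: 15,000 × (1 + 0.128/4)^4 = 15,000 × 1.134276 = $17,014.14.
Effective rate on net proceeds: 17,014.14 / 14,950 − 1 = 0.138070 = 13.81%.

13.81%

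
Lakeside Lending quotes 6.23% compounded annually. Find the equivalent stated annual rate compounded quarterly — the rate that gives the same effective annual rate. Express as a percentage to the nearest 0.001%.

6.090%

Compounded annually, EAR = nominal = 0.062300.
Solve (1 + r/4)^4 = 1.062300: r/4 = 1.062300^(1/4) − 1 = 0.015224, so r = 0.060895 = 6.090%.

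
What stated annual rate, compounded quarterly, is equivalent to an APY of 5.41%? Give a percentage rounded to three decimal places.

5.304%

(1 + r/4)^4 − 1 = 0.0541, so 1 + r/4 = 1.0541^(1/4).
r/4 = 0.013259, so r = 0.053036 = 5.304%.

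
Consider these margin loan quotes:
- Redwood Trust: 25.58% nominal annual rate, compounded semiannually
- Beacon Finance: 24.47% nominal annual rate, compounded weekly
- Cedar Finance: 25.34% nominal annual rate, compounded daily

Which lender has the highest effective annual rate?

Redwood Trust: (1 + 0.2558/2)^2 − 1 = 27.216%
Beacon Finance: (1 + 0.2447/52)^52 − 1 = 27.651%
Cedar Finance: (1 + 0.2534/365)^365 − 1 = 28.829%
The highest effective annual rate is Cedar Finance at 28.829%.

Cedar Finance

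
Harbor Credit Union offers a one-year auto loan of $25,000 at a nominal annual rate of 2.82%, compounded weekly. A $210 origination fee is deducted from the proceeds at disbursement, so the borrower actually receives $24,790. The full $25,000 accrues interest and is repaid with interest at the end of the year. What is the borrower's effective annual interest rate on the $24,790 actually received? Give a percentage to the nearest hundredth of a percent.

3.73%

Amount owed after one year: 25,000 × (1 + 0.0282/52)^52 = 25,000 × 1.028594 = $25,714.84.
Effective rate on net proceeds: 25,714.84 / 24,790 − 1 = 0.037307 = 3.73%.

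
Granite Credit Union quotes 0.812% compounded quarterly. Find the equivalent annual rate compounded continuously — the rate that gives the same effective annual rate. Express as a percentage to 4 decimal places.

EAR = (1 + 0.00812/4)^4 − 1 = 0.008145.
Equivalent continuous rate: r = ln(1 + 0.008145) = 0.008112 = 0.8112%.

0.8112%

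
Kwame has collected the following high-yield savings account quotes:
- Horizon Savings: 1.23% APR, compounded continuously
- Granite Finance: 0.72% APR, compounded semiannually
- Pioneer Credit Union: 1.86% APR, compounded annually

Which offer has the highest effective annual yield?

Horizon Savings: e^0.0123 − 1 = 1.238%
Granite Finance: (1 + 0.0072/2)^2 − 1 = 0.721%
Pioneer Credit Union: compounded annually, EAR = 1.860%
The highest effective annual rate is Pioneer Credit Union at 1.860%.

Pioneer Credit Union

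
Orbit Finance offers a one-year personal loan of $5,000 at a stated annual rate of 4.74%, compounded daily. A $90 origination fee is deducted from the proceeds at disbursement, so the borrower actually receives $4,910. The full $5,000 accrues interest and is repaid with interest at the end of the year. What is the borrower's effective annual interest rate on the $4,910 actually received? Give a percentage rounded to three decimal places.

Amount owed after one year: 5,000 × (1 + 0.0474/365)^365 = 5,000 × 1.048538 = $5,242.69.
Effective rate on net proceeds: 5,242.69 / 4,910 − 1 = 0.067758 = 6.776%.

6.776%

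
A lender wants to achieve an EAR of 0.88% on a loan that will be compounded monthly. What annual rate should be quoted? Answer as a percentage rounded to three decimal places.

(1 + r/12)^12 − 1 = 0.0088, so 1 + r/12 = 1.0088^(1/12).
r/12 = 0.000730, so r = 0.008765 = 0.876%.

0.876%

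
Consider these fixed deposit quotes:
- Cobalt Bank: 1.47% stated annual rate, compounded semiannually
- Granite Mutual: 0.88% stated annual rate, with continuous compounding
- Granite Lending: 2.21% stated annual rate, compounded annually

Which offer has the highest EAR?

Cobalt Bank: (1 + 0.0147/2)^2 − 1 = 1.475%
Granite Mutual: e^0.0088 − 1 = 0.884%
Granite Lending: compounded annually, EAR = 2.210%
The highest effective annual rate is Granite Lending at 2.210%.

Granite Lending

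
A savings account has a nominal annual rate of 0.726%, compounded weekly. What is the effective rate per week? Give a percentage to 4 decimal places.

With a nominal annual rate compounded weekly, the periodic rate is the nominal rate divided by 52.
i = 0.00726 / 52 = 0.0001396 = 0.0140%.

0.0140%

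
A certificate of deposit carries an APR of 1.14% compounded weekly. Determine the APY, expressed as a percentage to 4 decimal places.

1.1464%

EAR = (1 + 0.0114/52)^52 − 1.
= 1.011464 − 1 = 1.1464%.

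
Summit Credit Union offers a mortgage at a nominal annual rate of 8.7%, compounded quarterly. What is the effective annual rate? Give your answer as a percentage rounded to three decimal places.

8.988%

EAR = (1 + 0.087/4)^4 − 1.
= 1.089880 − 1 = 8.988%.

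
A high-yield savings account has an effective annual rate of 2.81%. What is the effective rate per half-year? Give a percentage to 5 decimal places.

The per-half-year rate i satisfies (1 + i)^2 = 1 + 0.0281.
i = 1.0281^(1/2) − 1 = 0.0139527 = 1.39527%.

1.39527%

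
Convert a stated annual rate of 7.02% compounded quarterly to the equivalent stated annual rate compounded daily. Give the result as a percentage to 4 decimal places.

EAR = (1 + 0.0702/4)^4 − 1 = 0.072070.
Solve (1 + r/365)^365 = 1.072070: r/365 = 1.072070^(1/365) − 1 = 0.000191, so r = 0.069598 = 6.9598%.

6.9598%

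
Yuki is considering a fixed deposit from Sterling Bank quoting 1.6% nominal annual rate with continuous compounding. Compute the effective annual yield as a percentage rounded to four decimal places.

With continuous compounding, EAR = e^0.016 − 1.
e^0.016 = 1.016129, so EAR = 0.016129 = 1.6129%.

1.6129%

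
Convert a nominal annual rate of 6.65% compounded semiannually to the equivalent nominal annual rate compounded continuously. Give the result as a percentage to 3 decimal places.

6.542%

EAR = (1 + 0.0665/2)^2 − 1 = 0.067606.
Equivalent continuous rate: r = ln(1 + 0.067606) = 0.065418 = 6.542%.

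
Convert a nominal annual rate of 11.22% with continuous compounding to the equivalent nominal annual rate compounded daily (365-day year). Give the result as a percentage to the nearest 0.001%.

11.222%

EAR under continuous compounding: e^0.1122 − 1 = 0.118737.
Solve (1 + r/365)^365 = 1.118737: r/365 = 1.118737^(1/365) − 1 = 0.000307, so r = 0.112217 = 11.222%.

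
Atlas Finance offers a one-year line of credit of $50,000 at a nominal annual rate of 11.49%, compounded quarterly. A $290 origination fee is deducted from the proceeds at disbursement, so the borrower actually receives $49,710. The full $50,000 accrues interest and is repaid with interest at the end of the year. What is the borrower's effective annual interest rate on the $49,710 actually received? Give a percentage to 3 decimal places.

12.648%

Amount owed after one year: 50,000 × (1 + 0.1149/4)^4 = 50,000 × 1.119946 = $55,997.31.
Effective rate on net proceeds: 55,997.31 / 49,710 − 1 = 0.126480 = 12.648%.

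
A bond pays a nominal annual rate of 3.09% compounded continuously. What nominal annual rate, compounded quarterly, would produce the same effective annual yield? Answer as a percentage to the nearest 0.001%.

EAR under continuous compounding: e^0.0309 − 1 = 0.031382.
Solve (1 + r/4)^4 = 1.031382: r/4 = 1.031382^(1/4) − 1 = 0.007755, so r = 0.031020 = 3.102%.

3.102%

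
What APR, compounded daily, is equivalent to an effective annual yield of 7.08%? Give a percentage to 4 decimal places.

(1 + r/365)^365 − 1 = 0.0708, so 1 + r/365 = 1.0708^(1/365).
r/365 = 0.000187, so r = 0.068412 = 6.8412%.

6.8412%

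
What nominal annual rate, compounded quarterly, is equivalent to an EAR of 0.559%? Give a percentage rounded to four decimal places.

(1 + r/4)^4 − 1 = 0.00559, so 1 + r/4 = 1.00559^(1/4).
r/4 = 0.001395, so r = 0.005578 = 0.5578%.

0.5578%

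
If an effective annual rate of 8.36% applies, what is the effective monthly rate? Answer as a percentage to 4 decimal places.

The per-month rate i satisfies (1 + i)^12 = 1 + 0.0836.
i = 1.0836^(1/12) − 1 = 0.0067132 = 0.6713%.

0.6713%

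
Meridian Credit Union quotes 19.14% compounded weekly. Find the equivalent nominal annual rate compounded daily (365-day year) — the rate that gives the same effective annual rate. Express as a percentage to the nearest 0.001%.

EAR = (1 + 0.1914/52)^52 − 1 = 0.210518.
Solve (1 + r/365)^365 = 1.210518: r/365 = 1.210518^(1/365) − 1 = 0.000524, so r = 0.191099 = 19.110%.

19.110%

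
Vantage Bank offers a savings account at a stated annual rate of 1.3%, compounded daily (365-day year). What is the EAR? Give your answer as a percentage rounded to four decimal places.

1.3085%

EAR = (1 + 0.013/365)^365 − 1.
= (1 + 0.000036)^365 − 1 = 1.013085 − 1 = 1.3085%.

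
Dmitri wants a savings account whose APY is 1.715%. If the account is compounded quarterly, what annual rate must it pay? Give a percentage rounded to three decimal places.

1.704%

(1 + r/4)^4 − 1 = 0.01715, so 1 + r/4 = 1.01715^(1/4).
r/4 = 0.004260, so r = 0.017041 = 1.704%.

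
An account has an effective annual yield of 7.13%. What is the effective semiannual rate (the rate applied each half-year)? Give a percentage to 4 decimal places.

3.5036%

The per-half-year rate i satisfies (1 + i)^2 = 1 + 0.0713.
i = 1.0713^(1/2) − 1 = 0.0350362 = 3.5036%.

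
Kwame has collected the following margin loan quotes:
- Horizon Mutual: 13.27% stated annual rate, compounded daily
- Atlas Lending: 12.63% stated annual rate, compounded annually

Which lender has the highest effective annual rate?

Horizon Mutual: (1 + 0.1327/365)^365 − 1 = 14.188%
Atlas Lending: compounded annually, EAR = 12.630%
The highest effective annual rate is Horizon Mutual at 14.188%.

Horizon Mutual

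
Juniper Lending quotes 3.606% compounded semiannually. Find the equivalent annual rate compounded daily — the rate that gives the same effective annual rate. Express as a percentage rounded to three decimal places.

3.574%

EAR = (1 + 0.03606/2)^2 − 1 = 0.036385.
Solve (1 + r/365)^365 = 1.036385: r/365 = 1.036385^(1/365) − 1 = 0.000098, so r = 0.035741 = 3.574%.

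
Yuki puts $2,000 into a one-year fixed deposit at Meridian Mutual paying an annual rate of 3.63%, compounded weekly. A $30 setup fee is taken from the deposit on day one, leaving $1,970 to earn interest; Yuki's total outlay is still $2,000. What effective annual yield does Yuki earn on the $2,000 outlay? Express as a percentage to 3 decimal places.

Value after one year: 1,970 × (1 + 0.0363/52)^52 = 1,970 × 1.036954 = $2,042.80.
Effective yield on the $2,000 outlay: 2,042.80 / 2,000 − 1 = 0.021399 = 2.140%.

2.140%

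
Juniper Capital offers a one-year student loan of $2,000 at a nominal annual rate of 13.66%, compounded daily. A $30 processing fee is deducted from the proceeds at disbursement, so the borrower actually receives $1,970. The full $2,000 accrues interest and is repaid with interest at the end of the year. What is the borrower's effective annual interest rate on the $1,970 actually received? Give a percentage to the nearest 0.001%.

Amount owed after one year: 2,000 × (1 + 0.1366/365)^365 = 2,000 × 1.146340 = $2,292.68.
Effective rate on net proceeds: 2,292.68 / 1,970 − 1 = 0.163797 = 16.380%.

16.380%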